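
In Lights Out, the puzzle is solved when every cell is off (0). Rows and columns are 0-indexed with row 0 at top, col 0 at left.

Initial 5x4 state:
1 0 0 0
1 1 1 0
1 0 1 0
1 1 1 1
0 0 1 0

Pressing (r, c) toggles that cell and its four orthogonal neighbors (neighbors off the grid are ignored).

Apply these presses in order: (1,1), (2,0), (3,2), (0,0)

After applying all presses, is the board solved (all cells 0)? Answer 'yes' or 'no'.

Answer: yes

Derivation:
After press 1 at (1,1):
1 1 0 0
0 0 0 0
1 1 1 0
1 1 1 1
0 0 1 0

After press 2 at (2,0):
1 1 0 0
1 0 0 0
0 0 1 0
0 1 1 1
0 0 1 0

After press 3 at (3,2):
1 1 0 0
1 0 0 0
0 0 0 0
0 0 0 0
0 0 0 0

After press 4 at (0,0):
0 0 0 0
0 0 0 0
0 0 0 0
0 0 0 0
0 0 0 0

Lights still on: 0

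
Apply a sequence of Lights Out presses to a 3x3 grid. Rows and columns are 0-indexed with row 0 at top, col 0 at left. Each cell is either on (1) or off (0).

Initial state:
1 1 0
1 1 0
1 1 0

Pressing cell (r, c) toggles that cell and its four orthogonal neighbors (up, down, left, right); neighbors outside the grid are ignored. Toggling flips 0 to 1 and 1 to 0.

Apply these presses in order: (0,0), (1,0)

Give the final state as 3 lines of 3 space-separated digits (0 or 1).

Answer: 1 0 0
1 0 0
0 1 0

Derivation:
After press 1 at (0,0):
0 0 0
0 1 0
1 1 0

After press 2 at (1,0):
1 0 0
1 0 0
0 1 0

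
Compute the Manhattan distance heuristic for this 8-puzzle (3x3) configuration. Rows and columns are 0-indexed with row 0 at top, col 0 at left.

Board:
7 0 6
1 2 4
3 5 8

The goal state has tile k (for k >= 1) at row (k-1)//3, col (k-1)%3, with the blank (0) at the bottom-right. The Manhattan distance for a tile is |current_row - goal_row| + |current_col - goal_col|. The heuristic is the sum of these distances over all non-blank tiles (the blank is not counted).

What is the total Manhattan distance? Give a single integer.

Tile 7: at (0,0), goal (2,0), distance |0-2|+|0-0| = 2
Tile 6: at (0,2), goal (1,2), distance |0-1|+|2-2| = 1
Tile 1: at (1,0), goal (0,0), distance |1-0|+|0-0| = 1
Tile 2: at (1,1), goal (0,1), distance |1-0|+|1-1| = 1
Tile 4: at (1,2), goal (1,0), distance |1-1|+|2-0| = 2
Tile 3: at (2,0), goal (0,2), distance |2-0|+|0-2| = 4
Tile 5: at (2,1), goal (1,1), distance |2-1|+|1-1| = 1
Tile 8: at (2,2), goal (2,1), distance |2-2|+|2-1| = 1
Sum: 2 + 1 + 1 + 1 + 2 + 4 + 1 + 1 = 13

Answer: 13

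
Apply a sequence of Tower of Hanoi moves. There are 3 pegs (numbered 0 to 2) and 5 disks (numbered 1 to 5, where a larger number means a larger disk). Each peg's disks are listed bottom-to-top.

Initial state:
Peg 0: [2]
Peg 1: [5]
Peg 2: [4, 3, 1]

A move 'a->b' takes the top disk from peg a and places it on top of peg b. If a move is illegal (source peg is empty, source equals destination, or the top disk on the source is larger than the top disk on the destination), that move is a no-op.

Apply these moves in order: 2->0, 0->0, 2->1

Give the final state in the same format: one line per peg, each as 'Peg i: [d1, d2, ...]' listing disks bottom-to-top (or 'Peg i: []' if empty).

Answer: Peg 0: [2, 1]
Peg 1: [5, 3]
Peg 2: [4]

Derivation:
After move 1 (2->0):
Peg 0: [2, 1]
Peg 1: [5]
Peg 2: [4, 3]

After move 2 (0->0):
Peg 0: [2, 1]
Peg 1: [5]
Peg 2: [4, 3]

After move 3 (2->1):
Peg 0: [2, 1]
Peg 1: [5, 3]
Peg 2: [4]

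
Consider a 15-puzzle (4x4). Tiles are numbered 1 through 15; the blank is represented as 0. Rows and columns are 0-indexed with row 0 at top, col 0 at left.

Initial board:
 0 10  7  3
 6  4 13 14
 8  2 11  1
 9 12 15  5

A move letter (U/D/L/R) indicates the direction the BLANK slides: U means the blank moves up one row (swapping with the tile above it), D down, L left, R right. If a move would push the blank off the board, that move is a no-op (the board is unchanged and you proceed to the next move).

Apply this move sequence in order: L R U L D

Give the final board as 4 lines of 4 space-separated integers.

After move 1 (L):
 0 10  7  3
 6  4 13 14
 8  2 11  1
 9 12 15  5

After move 2 (R):
10  0  7  3
 6  4 13 14
 8  2 11  1
 9 12 15  5

After move 3 (U):
10  0  7  3
 6  4 13 14
 8  2 11  1
 9 12 15  5

After move 4 (L):
 0 10  7  3
 6  4 13 14
 8  2 11  1
 9 12 15  5

After move 5 (D):
 6 10  7  3
 0  4 13 14
 8  2 11  1
 9 12 15  5

Answer:  6 10  7  3
 0  4 13 14
 8  2 11  1
 9 12 15  5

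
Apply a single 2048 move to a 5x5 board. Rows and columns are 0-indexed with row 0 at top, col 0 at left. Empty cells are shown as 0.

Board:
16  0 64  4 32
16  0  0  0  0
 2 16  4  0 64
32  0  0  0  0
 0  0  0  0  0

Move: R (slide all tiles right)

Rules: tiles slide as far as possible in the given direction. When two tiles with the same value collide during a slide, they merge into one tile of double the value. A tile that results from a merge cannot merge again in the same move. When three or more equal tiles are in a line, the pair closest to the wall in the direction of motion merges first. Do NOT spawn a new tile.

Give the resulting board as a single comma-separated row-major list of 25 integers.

Answer: 0, 16, 64, 4, 32, 0, 0, 0, 0, 16, 0, 2, 16, 4, 64, 0, 0, 0, 0, 32, 0, 0, 0, 0, 0

Derivation:
Slide right:
row 0: [16, 0, 64, 4, 32] -> [0, 16, 64, 4, 32]
row 1: [16, 0, 0, 0, 0] -> [0, 0, 0, 0, 16]
row 2: [2, 16, 4, 0, 64] -> [0, 2, 16, 4, 64]
row 3: [32, 0, 0, 0, 0] -> [0, 0, 0, 0, 32]
row 4: [0, 0, 0, 0, 0] -> [0, 0, 0, 0, 0]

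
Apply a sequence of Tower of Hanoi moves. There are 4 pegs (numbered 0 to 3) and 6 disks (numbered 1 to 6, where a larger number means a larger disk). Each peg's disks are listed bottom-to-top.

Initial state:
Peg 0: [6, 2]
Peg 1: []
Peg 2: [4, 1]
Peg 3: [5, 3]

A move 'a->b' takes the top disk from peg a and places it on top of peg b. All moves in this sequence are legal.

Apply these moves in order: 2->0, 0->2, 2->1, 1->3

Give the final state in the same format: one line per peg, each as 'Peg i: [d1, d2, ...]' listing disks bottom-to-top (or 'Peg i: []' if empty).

After move 1 (2->0):
Peg 0: [6, 2, 1]
Peg 1: []
Peg 2: [4]
Peg 3: [5, 3]

After move 2 (0->2):
Peg 0: [6, 2]
Peg 1: []
Peg 2: [4, 1]
Peg 3: [5, 3]

After move 3 (2->1):
Peg 0: [6, 2]
Peg 1: [1]
Peg 2: [4]
Peg 3: [5, 3]

After move 4 (1->3):
Peg 0: [6, 2]
Peg 1: []
Peg 2: [4]
Peg 3: [5, 3, 1]

Answer: Peg 0: [6, 2]
Peg 1: []
Peg 2: [4]
Peg 3: [5, 3, 1]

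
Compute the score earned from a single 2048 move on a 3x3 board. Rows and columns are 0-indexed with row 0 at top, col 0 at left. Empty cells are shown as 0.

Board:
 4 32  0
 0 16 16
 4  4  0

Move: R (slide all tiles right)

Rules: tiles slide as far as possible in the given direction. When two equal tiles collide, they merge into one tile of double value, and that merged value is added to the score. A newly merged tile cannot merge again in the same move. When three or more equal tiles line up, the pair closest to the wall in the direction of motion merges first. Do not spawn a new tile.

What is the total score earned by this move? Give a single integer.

Slide right:
row 0: [4, 32, 0] -> [0, 4, 32]  score +0 (running 0)
row 1: [0, 16, 16] -> [0, 0, 32]  score +32 (running 32)
row 2: [4, 4, 0] -> [0, 0, 8]  score +8 (running 40)
Board after move:
 0  4 32
 0  0 32
 0  0  8

Answer: 40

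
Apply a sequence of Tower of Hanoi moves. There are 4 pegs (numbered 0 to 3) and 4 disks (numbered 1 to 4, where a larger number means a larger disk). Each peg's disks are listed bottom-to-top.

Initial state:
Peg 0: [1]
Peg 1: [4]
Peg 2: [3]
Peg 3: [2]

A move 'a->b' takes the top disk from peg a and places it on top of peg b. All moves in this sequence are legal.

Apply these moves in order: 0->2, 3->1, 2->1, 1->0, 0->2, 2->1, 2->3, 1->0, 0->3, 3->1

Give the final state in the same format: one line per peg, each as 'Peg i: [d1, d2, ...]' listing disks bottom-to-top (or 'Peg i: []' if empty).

After move 1 (0->2):
Peg 0: []
Peg 1: [4]
Peg 2: [3, 1]
Peg 3: [2]

After move 2 (3->1):
Peg 0: []
Peg 1: [4, 2]
Peg 2: [3, 1]
Peg 3: []

After move 3 (2->1):
Peg 0: []
Peg 1: [4, 2, 1]
Peg 2: [3]
Peg 3: []

After move 4 (1->0):
Peg 0: [1]
Peg 1: [4, 2]
Peg 2: [3]
Peg 3: []

After move 5 (0->2):
Peg 0: []
Peg 1: [4, 2]
Peg 2: [3, 1]
Peg 3: []

After move 6 (2->1):
Peg 0: []
Peg 1: [4, 2, 1]
Peg 2: [3]
Peg 3: []

After move 7 (2->3):
Peg 0: []
Peg 1: [4, 2, 1]
Peg 2: []
Peg 3: [3]

After move 8 (1->0):
Peg 0: [1]
Peg 1: [4, 2]
Peg 2: []
Peg 3: [3]

After move 9 (0->3):
Peg 0: []
Peg 1: [4, 2]
Peg 2: []
Peg 3: [3, 1]

After move 10 (3->1):
Peg 0: []
Peg 1: [4, 2, 1]
Peg 2: []
Peg 3: [3]

Answer: Peg 0: []
Peg 1: [4, 2, 1]
Peg 2: []
Peg 3: [3]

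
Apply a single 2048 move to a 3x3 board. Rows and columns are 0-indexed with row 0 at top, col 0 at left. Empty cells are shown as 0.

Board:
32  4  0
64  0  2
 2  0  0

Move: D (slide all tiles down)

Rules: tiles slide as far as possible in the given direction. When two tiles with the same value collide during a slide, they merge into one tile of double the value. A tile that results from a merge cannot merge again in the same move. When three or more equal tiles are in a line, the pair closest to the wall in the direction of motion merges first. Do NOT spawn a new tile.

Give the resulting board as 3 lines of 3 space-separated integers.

Slide down:
col 0: [32, 64, 2] -> [32, 64, 2]
col 1: [4, 0, 0] -> [0, 0, 4]
col 2: [0, 2, 0] -> [0, 0, 2]

Answer: 32  0  0
64  0  0
 2  4  2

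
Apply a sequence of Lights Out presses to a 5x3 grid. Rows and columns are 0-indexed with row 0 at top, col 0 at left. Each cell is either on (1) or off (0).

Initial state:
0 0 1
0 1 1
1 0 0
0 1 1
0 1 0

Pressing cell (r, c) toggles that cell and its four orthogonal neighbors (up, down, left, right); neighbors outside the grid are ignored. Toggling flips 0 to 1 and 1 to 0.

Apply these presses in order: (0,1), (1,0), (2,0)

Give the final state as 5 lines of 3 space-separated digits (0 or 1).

Answer: 0 1 0
0 1 1
1 1 0
1 1 1
0 1 0

Derivation:
After press 1 at (0,1):
1 1 0
0 0 1
1 0 0
0 1 1
0 1 0

After press 2 at (1,0):
0 1 0
1 1 1
0 0 0
0 1 1
0 1 0

After press 3 at (2,0):
0 1 0
0 1 1
1 1 0
1 1 1
0 1 0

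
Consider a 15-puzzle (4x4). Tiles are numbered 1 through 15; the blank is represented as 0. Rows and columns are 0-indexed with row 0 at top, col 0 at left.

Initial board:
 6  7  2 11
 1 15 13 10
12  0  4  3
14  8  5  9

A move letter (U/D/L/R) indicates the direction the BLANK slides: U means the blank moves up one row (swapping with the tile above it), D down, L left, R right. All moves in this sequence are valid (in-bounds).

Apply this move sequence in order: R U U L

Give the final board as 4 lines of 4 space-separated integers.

After move 1 (R):
 6  7  2 11
 1 15 13 10
12  4  0  3
14  8  5  9

After move 2 (U):
 6  7  2 11
 1 15  0 10
12  4 13  3
14  8  5  9

After move 3 (U):
 6  7  0 11
 1 15  2 10
12  4 13  3
14  8  5  9

After move 4 (L):
 6  0  7 11
 1 15  2 10
12  4 13  3
14  8  5  9

Answer:  6  0  7 11
 1 15  2 10
12  4 13  3
14  8  5  9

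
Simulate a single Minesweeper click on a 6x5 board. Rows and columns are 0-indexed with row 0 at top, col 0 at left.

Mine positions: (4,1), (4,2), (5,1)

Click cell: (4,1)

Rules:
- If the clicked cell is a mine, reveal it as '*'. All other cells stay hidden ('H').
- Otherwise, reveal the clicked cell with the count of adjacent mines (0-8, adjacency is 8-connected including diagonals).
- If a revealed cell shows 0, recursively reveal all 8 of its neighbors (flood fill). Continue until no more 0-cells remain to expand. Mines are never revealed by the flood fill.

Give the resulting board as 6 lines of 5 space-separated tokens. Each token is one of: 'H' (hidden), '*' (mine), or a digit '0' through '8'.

H H H H H
H H H H H
H H H H H
H H H H H
H * H H H
H H H H H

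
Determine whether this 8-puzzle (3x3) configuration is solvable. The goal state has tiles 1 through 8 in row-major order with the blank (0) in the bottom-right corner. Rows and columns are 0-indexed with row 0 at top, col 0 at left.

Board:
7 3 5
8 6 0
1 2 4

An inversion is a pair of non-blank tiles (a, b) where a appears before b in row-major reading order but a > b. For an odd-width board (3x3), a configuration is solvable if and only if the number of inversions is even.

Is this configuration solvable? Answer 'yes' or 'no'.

Inversions (pairs i<j in row-major order where tile[i] > tile[j] > 0): 18
18 is even, so the puzzle is solvable.

Answer: yes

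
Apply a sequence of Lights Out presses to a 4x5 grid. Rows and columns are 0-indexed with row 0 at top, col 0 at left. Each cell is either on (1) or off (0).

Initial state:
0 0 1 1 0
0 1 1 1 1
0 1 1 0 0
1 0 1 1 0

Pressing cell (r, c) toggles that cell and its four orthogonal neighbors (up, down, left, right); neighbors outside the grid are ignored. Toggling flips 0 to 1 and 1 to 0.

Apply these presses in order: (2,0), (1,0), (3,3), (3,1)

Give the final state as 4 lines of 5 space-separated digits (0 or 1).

After press 1 at (2,0):
0 0 1 1 0
1 1 1 1 1
1 0 1 0 0
0 0 1 1 0

After press 2 at (1,0):
1 0 1 1 0
0 0 1 1 1
0 0 1 0 0
0 0 1 1 0

After press 3 at (3,3):
1 0 1 1 0
0 0 1 1 1
0 0 1 1 0
0 0 0 0 1

After press 4 at (3,1):
1 0 1 1 0
0 0 1 1 1
0 1 1 1 0
1 1 1 0 1

Answer: 1 0 1 1 0
0 0 1 1 1
0 1 1 1 0
1 1 1 0 1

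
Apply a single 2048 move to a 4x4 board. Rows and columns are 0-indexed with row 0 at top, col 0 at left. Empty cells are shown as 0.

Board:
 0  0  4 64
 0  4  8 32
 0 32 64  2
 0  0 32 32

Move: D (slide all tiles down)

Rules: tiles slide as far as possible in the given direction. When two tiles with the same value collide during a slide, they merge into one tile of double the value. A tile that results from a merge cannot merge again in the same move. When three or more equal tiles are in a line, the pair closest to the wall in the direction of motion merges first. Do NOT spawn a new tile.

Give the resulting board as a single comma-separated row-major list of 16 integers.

Slide down:
col 0: [0, 0, 0, 0] -> [0, 0, 0, 0]
col 1: [0, 4, 32, 0] -> [0, 0, 4, 32]
col 2: [4, 8, 64, 32] -> [4, 8, 64, 32]
col 3: [64, 32, 2, 32] -> [64, 32, 2, 32]

Answer: 0, 0, 4, 64, 0, 0, 8, 32, 0, 4, 64, 2, 0, 32, 32, 32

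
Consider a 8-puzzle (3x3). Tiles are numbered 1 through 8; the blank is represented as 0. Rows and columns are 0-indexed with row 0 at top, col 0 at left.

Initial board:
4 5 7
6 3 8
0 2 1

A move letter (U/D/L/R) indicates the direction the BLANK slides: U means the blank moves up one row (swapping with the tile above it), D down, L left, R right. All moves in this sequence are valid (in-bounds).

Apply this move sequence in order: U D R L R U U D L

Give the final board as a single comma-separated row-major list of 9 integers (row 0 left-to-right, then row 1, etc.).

After move 1 (U):
4 5 7
0 3 8
6 2 1

After move 2 (D):
4 5 7
6 3 8
0 2 1

After move 3 (R):
4 5 7
6 3 8
2 0 1

After move 4 (L):
4 5 7
6 3 8
0 2 1

After move 5 (R):
4 5 7
6 3 8
2 0 1

After move 6 (U):
4 5 7
6 0 8
2 3 1

After move 7 (U):
4 0 7
6 5 8
2 3 1

After move 8 (D):
4 5 7
6 0 8
2 3 1

After move 9 (L):
4 5 7
0 6 8
2 3 1

Answer: 4, 5, 7, 0, 6, 8, 2, 3, 1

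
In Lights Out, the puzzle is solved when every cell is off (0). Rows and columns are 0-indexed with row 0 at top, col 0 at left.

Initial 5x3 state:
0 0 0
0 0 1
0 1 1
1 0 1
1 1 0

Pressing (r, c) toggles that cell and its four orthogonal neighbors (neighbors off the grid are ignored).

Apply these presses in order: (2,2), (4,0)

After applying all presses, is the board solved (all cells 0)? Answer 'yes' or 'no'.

After press 1 at (2,2):
0 0 0
0 0 0
0 0 0
1 0 0
1 1 0

After press 2 at (4,0):
0 0 0
0 0 0
0 0 0
0 0 0
0 0 0

Lights still on: 0

Answer: yes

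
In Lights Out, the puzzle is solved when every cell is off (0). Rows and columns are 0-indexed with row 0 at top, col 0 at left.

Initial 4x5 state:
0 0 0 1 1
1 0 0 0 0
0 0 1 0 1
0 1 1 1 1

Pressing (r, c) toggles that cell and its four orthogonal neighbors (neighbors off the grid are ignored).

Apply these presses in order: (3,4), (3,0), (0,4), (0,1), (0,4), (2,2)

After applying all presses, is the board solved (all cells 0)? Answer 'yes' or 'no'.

After press 1 at (3,4):
0 0 0 1 1
1 0 0 0 0
0 0 1 0 0
0 1 1 0 0

After press 2 at (3,0):
0 0 0 1 1
1 0 0 0 0
1 0 1 0 0
1 0 1 0 0

After press 3 at (0,4):
0 0 0 0 0
1 0 0 0 1
1 0 1 0 0
1 0 1 0 0

After press 4 at (0,1):
1 1 1 0 0
1 1 0 0 1
1 0 1 0 0
1 0 1 0 0

After press 5 at (0,4):
1 1 1 1 1
1 1 0 0 0
1 0 1 0 0
1 0 1 0 0

After press 6 at (2,2):
1 1 1 1 1
1 1 1 0 0
1 1 0 1 0
1 0 0 0 0

Lights still on: 12

Answer: no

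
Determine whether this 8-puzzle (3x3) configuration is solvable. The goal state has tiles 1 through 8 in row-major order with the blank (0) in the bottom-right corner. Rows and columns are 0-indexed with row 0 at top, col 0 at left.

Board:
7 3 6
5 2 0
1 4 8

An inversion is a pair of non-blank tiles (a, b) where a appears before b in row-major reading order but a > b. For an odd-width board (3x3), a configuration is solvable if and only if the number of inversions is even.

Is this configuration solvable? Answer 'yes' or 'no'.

Inversions (pairs i<j in row-major order where tile[i] > tile[j] > 0): 16
16 is even, so the puzzle is solvable.

Answer: yes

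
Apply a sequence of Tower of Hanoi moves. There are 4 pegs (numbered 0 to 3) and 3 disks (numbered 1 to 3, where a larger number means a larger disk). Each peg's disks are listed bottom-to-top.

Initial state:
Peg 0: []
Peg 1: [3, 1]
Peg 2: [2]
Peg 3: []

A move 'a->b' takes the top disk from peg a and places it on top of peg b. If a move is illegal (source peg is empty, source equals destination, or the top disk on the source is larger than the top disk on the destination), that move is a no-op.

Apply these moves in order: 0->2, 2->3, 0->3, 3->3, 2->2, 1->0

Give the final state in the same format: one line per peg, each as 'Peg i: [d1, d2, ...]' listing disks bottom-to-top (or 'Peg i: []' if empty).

Answer: Peg 0: [1]
Peg 1: [3]
Peg 2: []
Peg 3: [2]

Derivation:
After move 1 (0->2):
Peg 0: []
Peg 1: [3, 1]
Peg 2: [2]
Peg 3: []

After move 2 (2->3):
Peg 0: []
Peg 1: [3, 1]
Peg 2: []
Peg 3: [2]

After move 3 (0->3):
Peg 0: []
Peg 1: [3, 1]
Peg 2: []
Peg 3: [2]

After move 4 (3->3):
Peg 0: []
Peg 1: [3, 1]
Peg 2: []
Peg 3: [2]

After move 5 (2->2):
Peg 0: []
Peg 1: [3, 1]
Peg 2: []
Peg 3: [2]

After move 6 (1->0):
Peg 0: [1]
Peg 1: [3]
Peg 2: []
Peg 3: [2]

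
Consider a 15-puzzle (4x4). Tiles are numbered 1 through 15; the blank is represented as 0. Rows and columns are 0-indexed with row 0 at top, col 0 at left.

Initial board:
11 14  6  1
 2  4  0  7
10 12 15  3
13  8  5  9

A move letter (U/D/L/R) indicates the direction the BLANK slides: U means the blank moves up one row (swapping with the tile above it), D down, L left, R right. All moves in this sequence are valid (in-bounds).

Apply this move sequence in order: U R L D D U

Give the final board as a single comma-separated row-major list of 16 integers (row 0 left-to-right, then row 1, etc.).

After move 1 (U):
11 14  0  1
 2  4  6  7
10 12 15  3
13  8  5  9

After move 2 (R):
11 14  1  0
 2  4  6  7
10 12 15  3
13  8  5  9

After move 3 (L):
11 14  0  1
 2  4  6  7
10 12 15  3
13  8  5  9

After move 4 (D):
11 14  6  1
 2  4  0  7
10 12 15  3
13  8  5  9

After move 5 (D):
11 14  6  1
 2  4 15  7
10 12  0  3
13  8  5  9

After move 6 (U):
11 14  6  1
 2  4  0  7
10 12 15  3
13  8  5  9

Answer: 11, 14, 6, 1, 2, 4, 0, 7, 10, 12, 15, 3, 13, 8, 5, 9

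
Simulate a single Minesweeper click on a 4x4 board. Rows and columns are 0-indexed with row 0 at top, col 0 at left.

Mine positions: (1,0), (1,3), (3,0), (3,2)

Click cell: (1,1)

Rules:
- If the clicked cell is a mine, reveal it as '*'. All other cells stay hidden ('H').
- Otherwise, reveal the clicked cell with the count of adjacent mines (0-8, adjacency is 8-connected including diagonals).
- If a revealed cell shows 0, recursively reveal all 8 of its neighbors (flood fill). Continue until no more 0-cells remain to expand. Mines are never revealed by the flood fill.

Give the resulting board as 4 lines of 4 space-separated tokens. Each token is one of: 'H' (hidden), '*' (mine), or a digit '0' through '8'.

H H H H
H 1 H H
H H H H
H H H H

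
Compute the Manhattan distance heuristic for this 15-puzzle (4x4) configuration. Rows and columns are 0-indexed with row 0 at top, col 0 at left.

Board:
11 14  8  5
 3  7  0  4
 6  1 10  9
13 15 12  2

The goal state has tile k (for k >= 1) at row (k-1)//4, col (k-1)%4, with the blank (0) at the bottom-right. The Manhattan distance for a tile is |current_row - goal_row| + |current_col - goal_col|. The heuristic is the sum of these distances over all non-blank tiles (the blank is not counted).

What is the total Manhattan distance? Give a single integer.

Tile 11: (0,0)->(2,2) = 4
Tile 14: (0,1)->(3,1) = 3
Tile 8: (0,2)->(1,3) = 2
Tile 5: (0,3)->(1,0) = 4
Tile 3: (1,0)->(0,2) = 3
Tile 7: (1,1)->(1,2) = 1
Tile 4: (1,3)->(0,3) = 1
Tile 6: (2,0)->(1,1) = 2
Tile 1: (2,1)->(0,0) = 3
Tile 10: (2,2)->(2,1) = 1
Tile 9: (2,3)->(2,0) = 3
Tile 13: (3,0)->(3,0) = 0
Tile 15: (3,1)->(3,2) = 1
Tile 12: (3,2)->(2,3) = 2
Tile 2: (3,3)->(0,1) = 5
Sum: 4 + 3 + 2 + 4 + 3 + 1 + 1 + 2 + 3 + 1 + 3 + 0 + 1 + 2 + 5 = 35

Answer: 35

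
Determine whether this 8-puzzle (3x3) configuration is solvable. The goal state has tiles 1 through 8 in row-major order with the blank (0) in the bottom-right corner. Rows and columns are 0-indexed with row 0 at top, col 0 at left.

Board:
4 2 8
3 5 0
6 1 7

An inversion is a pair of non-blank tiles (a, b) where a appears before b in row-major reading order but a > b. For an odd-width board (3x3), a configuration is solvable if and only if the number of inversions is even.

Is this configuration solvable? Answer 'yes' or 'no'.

Answer: yes

Derivation:
Inversions (pairs i<j in row-major order where tile[i] > tile[j] > 0): 12
12 is even, so the puzzle is solvable.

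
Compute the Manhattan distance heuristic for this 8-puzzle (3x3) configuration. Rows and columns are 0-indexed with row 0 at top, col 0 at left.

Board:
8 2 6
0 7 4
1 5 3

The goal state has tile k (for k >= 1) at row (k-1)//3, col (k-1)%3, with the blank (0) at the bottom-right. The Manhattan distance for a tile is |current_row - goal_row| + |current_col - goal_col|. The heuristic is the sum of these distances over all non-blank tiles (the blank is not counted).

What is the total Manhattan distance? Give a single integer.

Answer: 13

Derivation:
Tile 8: at (0,0), goal (2,1), distance |0-2|+|0-1| = 3
Tile 2: at (0,1), goal (0,1), distance |0-0|+|1-1| = 0
Tile 6: at (0,2), goal (1,2), distance |0-1|+|2-2| = 1
Tile 7: at (1,1), goal (2,0), distance |1-2|+|1-0| = 2
Tile 4: at (1,2), goal (1,0), distance |1-1|+|2-0| = 2
Tile 1: at (2,0), goal (0,0), distance |2-0|+|0-0| = 2
Tile 5: at (2,1), goal (1,1), distance |2-1|+|1-1| = 1
Tile 3: at (2,2), goal (0,2), distance |2-0|+|2-2| = 2
Sum: 3 + 0 + 1 + 2 + 2 + 2 + 1 + 2 = 13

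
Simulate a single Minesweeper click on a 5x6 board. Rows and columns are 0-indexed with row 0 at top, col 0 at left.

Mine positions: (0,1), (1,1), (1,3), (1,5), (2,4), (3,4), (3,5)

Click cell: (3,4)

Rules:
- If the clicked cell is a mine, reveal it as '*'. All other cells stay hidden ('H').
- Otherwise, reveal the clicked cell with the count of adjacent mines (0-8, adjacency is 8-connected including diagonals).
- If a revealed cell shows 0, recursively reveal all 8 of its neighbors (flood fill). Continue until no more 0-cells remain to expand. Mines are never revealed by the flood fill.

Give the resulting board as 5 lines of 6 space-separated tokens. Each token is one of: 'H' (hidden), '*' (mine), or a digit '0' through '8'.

H H H H H H
H H H H H H
H H H H H H
H H H H * H
H H H H H H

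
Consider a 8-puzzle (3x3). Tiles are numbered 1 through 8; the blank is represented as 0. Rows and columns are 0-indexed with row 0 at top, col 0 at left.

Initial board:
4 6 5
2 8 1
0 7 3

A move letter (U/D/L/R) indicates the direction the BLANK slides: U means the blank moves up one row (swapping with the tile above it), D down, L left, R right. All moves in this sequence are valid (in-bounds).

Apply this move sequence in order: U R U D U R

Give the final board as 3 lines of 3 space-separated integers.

After move 1 (U):
4 6 5
0 8 1
2 7 3

After move 2 (R):
4 6 5
8 0 1
2 7 3

After move 3 (U):
4 0 5
8 6 1
2 7 3

After move 4 (D):
4 6 5
8 0 1
2 7 3

After move 5 (U):
4 0 5
8 6 1
2 7 3

After move 6 (R):
4 5 0
8 6 1
2 7 3

Answer: 4 5 0
8 6 1
2 7 3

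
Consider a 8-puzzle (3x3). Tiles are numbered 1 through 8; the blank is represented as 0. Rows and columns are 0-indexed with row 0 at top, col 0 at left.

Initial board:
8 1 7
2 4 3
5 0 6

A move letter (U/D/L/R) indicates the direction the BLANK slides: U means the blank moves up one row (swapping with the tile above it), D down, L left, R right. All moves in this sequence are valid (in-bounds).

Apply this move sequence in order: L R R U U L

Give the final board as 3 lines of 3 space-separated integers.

Answer: 8 0 1
2 4 7
5 6 3

Derivation:
After move 1 (L):
8 1 7
2 4 3
0 5 6

After move 2 (R):
8 1 7
2 4 3
5 0 6

After move 3 (R):
8 1 7
2 4 3
5 6 0

After move 4 (U):
8 1 7
2 4 0
5 6 3

After move 5 (U):
8 1 0
2 4 7
5 6 3

After move 6 (L):
8 0 1
2 4 7
5 6 3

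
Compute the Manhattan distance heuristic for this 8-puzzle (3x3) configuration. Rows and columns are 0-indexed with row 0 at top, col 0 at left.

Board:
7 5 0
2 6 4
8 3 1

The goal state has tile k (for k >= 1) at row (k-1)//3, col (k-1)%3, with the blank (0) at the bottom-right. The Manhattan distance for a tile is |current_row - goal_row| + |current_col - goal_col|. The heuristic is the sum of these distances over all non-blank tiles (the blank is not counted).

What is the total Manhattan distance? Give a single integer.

Answer: 16

Derivation:
Tile 7: (0,0)->(2,0) = 2
Tile 5: (0,1)->(1,1) = 1
Tile 2: (1,0)->(0,1) = 2
Tile 6: (1,1)->(1,2) = 1
Tile 4: (1,2)->(1,0) = 2
Tile 8: (2,0)->(2,1) = 1
Tile 3: (2,1)->(0,2) = 3
Tile 1: (2,2)->(0,0) = 4
Sum: 2 + 1 + 2 + 1 + 2 + 1 + 3 + 4 = 16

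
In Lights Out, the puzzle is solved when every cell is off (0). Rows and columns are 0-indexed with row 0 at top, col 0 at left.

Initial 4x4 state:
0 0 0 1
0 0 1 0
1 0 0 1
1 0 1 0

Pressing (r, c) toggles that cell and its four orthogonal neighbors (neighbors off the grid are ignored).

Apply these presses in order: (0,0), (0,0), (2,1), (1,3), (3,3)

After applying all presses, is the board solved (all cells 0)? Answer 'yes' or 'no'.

Answer: no

Derivation:
After press 1 at (0,0):
1 1 0 1
1 0 1 0
1 0 0 1
1 0 1 0

After press 2 at (0,0):
0 0 0 1
0 0 1 0
1 0 0 1
1 0 1 0

After press 3 at (2,1):
0 0 0 1
0 1 1 0
0 1 1 1
1 1 1 0

After press 4 at (1,3):
0 0 0 0
0 1 0 1
0 1 1 0
1 1 1 0

After press 5 at (3,3):
0 0 0 0
0 1 0 1
0 1 1 1
1 1 0 1

Lights still on: 8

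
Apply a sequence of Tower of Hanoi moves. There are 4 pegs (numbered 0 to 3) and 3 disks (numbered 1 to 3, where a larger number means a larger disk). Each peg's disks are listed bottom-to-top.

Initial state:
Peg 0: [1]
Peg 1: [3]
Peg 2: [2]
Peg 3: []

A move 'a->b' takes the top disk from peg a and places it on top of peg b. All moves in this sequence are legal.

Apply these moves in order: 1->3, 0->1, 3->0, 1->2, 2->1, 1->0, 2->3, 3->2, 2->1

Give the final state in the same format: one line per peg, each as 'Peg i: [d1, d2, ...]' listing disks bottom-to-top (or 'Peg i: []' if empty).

After move 1 (1->3):
Peg 0: [1]
Peg 1: []
Peg 2: [2]
Peg 3: [3]

After move 2 (0->1):
Peg 0: []
Peg 1: [1]
Peg 2: [2]
Peg 3: [3]

After move 3 (3->0):
Peg 0: [3]
Peg 1: [1]
Peg 2: [2]
Peg 3: []

After move 4 (1->2):
Peg 0: [3]
Peg 1: []
Peg 2: [2, 1]
Peg 3: []

After move 5 (2->1):
Peg 0: [3]
Peg 1: [1]
Peg 2: [2]
Peg 3: []

After move 6 (1->0):
Peg 0: [3, 1]
Peg 1: []
Peg 2: [2]
Peg 3: []

After move 7 (2->3):
Peg 0: [3, 1]
Peg 1: []
Peg 2: []
Peg 3: [2]

After move 8 (3->2):
Peg 0: [3, 1]
Peg 1: []
Peg 2: [2]
Peg 3: []

After move 9 (2->1):
Peg 0: [3, 1]
Peg 1: [2]
Peg 2: []
Peg 3: []

Answer: Peg 0: [3, 1]
Peg 1: [2]
Peg 2: []
Peg 3: []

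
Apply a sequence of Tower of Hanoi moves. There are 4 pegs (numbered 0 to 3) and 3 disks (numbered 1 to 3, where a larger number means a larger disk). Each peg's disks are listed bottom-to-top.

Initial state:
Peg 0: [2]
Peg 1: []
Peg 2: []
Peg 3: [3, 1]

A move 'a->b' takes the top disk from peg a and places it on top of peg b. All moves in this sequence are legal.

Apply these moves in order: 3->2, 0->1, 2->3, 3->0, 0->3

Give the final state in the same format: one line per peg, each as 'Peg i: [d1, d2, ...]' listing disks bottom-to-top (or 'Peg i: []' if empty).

After move 1 (3->2):
Peg 0: [2]
Peg 1: []
Peg 2: [1]
Peg 3: [3]

After move 2 (0->1):
Peg 0: []
Peg 1: [2]
Peg 2: [1]
Peg 3: [3]

After move 3 (2->3):
Peg 0: []
Peg 1: [2]
Peg 2: []
Peg 3: [3, 1]

After move 4 (3->0):
Peg 0: [1]
Peg 1: [2]
Peg 2: []
Peg 3: [3]

After move 5 (0->3):
Peg 0: []
Peg 1: [2]
Peg 2: []
Peg 3: [3, 1]

Answer: Peg 0: []
Peg 1: [2]
Peg 2: []
Peg 3: [3, 1]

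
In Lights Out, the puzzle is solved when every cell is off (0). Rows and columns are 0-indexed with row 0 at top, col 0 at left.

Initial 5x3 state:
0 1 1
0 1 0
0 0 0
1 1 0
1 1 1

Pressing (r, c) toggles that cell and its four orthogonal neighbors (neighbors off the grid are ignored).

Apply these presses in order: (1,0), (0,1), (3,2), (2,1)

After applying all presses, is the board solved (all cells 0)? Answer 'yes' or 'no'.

After press 1 at (1,0):
1 1 1
1 0 0
1 0 0
1 1 0
1 1 1

After press 2 at (0,1):
0 0 0
1 1 0
1 0 0
1 1 0
1 1 1

After press 3 at (3,2):
0 0 0
1 1 0
1 0 1
1 0 1
1 1 0

After press 4 at (2,1):
0 0 0
1 0 0
0 1 0
1 1 1
1 1 0

Lights still on: 7

Answer: no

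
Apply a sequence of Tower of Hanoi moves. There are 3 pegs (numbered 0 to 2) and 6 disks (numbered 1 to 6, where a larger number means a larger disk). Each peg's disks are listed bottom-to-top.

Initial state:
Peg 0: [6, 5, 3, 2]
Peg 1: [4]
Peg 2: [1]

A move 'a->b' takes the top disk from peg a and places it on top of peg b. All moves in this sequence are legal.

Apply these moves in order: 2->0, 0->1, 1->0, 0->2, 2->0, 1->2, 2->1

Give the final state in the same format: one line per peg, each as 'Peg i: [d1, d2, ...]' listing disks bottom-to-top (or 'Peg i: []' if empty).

Answer: Peg 0: [6, 5, 3, 2, 1]
Peg 1: [4]
Peg 2: []

Derivation:
After move 1 (2->0):
Peg 0: [6, 5, 3, 2, 1]
Peg 1: [4]
Peg 2: []

After move 2 (0->1):
Peg 0: [6, 5, 3, 2]
Peg 1: [4, 1]
Peg 2: []

After move 3 (1->0):
Peg 0: [6, 5, 3, 2, 1]
Peg 1: [4]
Peg 2: []

After move 4 (0->2):
Peg 0: [6, 5, 3, 2]
Peg 1: [4]
Peg 2: [1]

After move 5 (2->0):
Peg 0: [6, 5, 3, 2, 1]
Peg 1: [4]
Peg 2: []

After move 6 (1->2):
Peg 0: [6, 5, 3, 2, 1]
Peg 1: []
Peg 2: [4]

After move 7 (2->1):
Peg 0: [6, 5, 3, 2, 1]
Peg 1: [4]
Peg 2: []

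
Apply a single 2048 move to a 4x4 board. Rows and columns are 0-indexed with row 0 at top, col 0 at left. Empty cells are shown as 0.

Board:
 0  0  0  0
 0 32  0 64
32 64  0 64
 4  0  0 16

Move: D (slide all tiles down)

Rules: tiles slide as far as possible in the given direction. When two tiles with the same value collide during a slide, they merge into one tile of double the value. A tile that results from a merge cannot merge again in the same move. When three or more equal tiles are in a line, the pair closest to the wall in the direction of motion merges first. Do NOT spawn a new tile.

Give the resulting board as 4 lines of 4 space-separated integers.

Slide down:
col 0: [0, 0, 32, 4] -> [0, 0, 32, 4]
col 1: [0, 32, 64, 0] -> [0, 0, 32, 64]
col 2: [0, 0, 0, 0] -> [0, 0, 0, 0]
col 3: [0, 64, 64, 16] -> [0, 0, 128, 16]

Answer:   0   0   0   0
  0   0   0   0
 32  32   0 128
  4  64   0  16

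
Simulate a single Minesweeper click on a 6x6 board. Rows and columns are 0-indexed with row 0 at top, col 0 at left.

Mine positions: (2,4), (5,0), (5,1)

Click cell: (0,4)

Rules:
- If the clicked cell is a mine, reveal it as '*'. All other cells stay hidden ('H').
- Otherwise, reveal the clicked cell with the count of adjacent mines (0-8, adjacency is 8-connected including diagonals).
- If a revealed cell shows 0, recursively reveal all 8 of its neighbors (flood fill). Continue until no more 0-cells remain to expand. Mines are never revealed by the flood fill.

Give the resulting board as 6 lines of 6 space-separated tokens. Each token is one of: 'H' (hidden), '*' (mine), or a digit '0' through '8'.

0 0 0 0 0 0
0 0 0 1 1 1
0 0 0 1 H H
0 0 0 1 1 1
2 2 1 0 0 0
H H 1 0 0 0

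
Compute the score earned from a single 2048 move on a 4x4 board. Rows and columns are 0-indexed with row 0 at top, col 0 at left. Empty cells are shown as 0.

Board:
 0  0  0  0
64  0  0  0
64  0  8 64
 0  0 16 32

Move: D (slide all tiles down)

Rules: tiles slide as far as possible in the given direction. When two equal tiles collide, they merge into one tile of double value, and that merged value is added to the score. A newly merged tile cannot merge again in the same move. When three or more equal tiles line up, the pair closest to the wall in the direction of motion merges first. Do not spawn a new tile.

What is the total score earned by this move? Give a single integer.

Slide down:
col 0: [0, 64, 64, 0] -> [0, 0, 0, 128]  score +128 (running 128)
col 1: [0, 0, 0, 0] -> [0, 0, 0, 0]  score +0 (running 128)
col 2: [0, 0, 8, 16] -> [0, 0, 8, 16]  score +0 (running 128)
col 3: [0, 0, 64, 32] -> [0, 0, 64, 32]  score +0 (running 128)
Board after move:
  0   0   0   0
  0   0   0   0
  0   0   8  64
128   0  16  32

Answer: 128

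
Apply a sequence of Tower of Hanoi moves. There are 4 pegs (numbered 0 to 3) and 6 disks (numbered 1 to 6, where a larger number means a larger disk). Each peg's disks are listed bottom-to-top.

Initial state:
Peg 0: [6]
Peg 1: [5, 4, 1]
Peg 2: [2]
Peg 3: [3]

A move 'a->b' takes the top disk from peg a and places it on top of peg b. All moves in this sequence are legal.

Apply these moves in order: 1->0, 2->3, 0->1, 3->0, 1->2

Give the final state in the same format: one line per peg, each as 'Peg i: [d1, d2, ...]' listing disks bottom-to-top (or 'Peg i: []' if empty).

Answer: Peg 0: [6, 2]
Peg 1: [5, 4]
Peg 2: [1]
Peg 3: [3]

Derivation:
After move 1 (1->0):
Peg 0: [6, 1]
Peg 1: [5, 4]
Peg 2: [2]
Peg 3: [3]

After move 2 (2->3):
Peg 0: [6, 1]
Peg 1: [5, 4]
Peg 2: []
Peg 3: [3, 2]

After move 3 (0->1):
Peg 0: [6]
Peg 1: [5, 4, 1]
Peg 2: []
Peg 3: [3, 2]

After move 4 (3->0):
Peg 0: [6, 2]
Peg 1: [5, 4, 1]
Peg 2: []
Peg 3: [3]

After move 5 (1->2):
Peg 0: [6, 2]
Peg 1: [5, 4]
Peg 2: [1]
Peg 3: [3]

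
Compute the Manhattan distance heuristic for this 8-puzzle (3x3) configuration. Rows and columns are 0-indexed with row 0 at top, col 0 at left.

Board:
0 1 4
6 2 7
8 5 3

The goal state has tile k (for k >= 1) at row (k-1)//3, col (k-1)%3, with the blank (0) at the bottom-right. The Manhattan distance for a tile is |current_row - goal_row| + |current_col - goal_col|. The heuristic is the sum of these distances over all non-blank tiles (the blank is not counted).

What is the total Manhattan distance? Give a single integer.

Answer: 14

Derivation:
Tile 1: (0,1)->(0,0) = 1
Tile 4: (0,2)->(1,0) = 3
Tile 6: (1,0)->(1,2) = 2
Tile 2: (1,1)->(0,1) = 1
Tile 7: (1,2)->(2,0) = 3
Tile 8: (2,0)->(2,1) = 1
Tile 5: (2,1)->(1,1) = 1
Tile 3: (2,2)->(0,2) = 2
Sum: 1 + 3 + 2 + 1 + 3 + 1 + 1 + 2 = 14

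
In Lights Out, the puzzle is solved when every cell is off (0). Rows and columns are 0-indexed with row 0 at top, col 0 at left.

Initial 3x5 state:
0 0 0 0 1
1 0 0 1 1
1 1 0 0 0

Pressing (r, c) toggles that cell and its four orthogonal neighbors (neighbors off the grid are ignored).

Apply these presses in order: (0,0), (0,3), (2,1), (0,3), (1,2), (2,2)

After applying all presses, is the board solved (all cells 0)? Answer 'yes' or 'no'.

Answer: no

Derivation:
After press 1 at (0,0):
1 1 0 0 1
0 0 0 1 1
1 1 0 0 0

After press 2 at (0,3):
1 1 1 1 0
0 0 0 0 1
1 1 0 0 0

After press 3 at (2,1):
1 1 1 1 0
0 1 0 0 1
0 0 1 0 0

After press 4 at (0,3):
1 1 0 0 1
0 1 0 1 1
0 0 1 0 0

After press 5 at (1,2):
1 1 1 0 1
0 0 1 0 1
0 0 0 0 0

After press 6 at (2,2):
1 1 1 0 1
0 0 0 0 1
0 1 1 1 0

Lights still on: 8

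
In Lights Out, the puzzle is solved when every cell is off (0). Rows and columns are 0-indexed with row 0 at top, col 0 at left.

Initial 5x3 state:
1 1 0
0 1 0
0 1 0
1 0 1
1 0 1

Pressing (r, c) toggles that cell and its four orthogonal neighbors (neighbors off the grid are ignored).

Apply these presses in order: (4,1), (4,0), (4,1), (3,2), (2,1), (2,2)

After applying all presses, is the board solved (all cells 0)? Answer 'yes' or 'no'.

After press 1 at (4,1):
1 1 0
0 1 0
0 1 0
1 1 1
0 1 0

After press 2 at (4,0):
1 1 0
0 1 0
0 1 0
0 1 1
1 0 0

After press 3 at (4,1):
1 1 0
0 1 0
0 1 0
0 0 1
0 1 1

After press 4 at (3,2):
1 1 0
0 1 0
0 1 1
0 1 0
0 1 0

After press 5 at (2,1):
1 1 0
0 0 0
1 0 0
0 0 0
0 1 0

After press 6 at (2,2):
1 1 0
0 0 1
1 1 1
0 0 1
0 1 0

Lights still on: 8

Answer: no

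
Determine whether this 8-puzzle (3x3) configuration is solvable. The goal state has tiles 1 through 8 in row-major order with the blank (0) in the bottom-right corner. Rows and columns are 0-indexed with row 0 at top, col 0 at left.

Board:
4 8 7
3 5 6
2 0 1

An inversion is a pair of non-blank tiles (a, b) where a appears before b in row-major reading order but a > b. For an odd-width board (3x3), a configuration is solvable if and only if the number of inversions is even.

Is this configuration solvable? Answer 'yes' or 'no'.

Answer: no

Derivation:
Inversions (pairs i<j in row-major order where tile[i] > tile[j] > 0): 21
21 is odd, so the puzzle is not solvable.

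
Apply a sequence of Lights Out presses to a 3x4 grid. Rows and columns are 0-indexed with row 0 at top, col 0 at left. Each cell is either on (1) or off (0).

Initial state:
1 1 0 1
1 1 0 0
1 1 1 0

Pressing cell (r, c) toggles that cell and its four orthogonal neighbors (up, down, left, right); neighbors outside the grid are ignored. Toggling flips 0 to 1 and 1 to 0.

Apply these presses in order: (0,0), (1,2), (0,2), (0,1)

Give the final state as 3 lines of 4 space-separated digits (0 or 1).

Answer: 1 0 1 0
0 1 0 1
1 1 0 0

Derivation:
After press 1 at (0,0):
0 0 0 1
0 1 0 0
1 1 1 0

After press 2 at (1,2):
0 0 1 1
0 0 1 1
1 1 0 0

After press 3 at (0,2):
0 1 0 0
0 0 0 1
1 1 0 0

After press 4 at (0,1):
1 0 1 0
0 1 0 1
1 1 0 0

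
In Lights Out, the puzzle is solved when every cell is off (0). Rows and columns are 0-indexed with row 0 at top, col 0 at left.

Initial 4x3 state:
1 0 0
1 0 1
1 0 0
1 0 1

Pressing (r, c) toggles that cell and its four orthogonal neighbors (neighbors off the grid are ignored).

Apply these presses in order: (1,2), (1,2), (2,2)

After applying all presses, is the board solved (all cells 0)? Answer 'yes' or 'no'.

Answer: no

Derivation:
After press 1 at (1,2):
1 0 1
1 1 0
1 0 1
1 0 1

After press 2 at (1,2):
1 0 0
1 0 1
1 0 0
1 0 1

After press 3 at (2,2):
1 0 0
1 0 0
1 1 1
1 0 0

Lights still on: 6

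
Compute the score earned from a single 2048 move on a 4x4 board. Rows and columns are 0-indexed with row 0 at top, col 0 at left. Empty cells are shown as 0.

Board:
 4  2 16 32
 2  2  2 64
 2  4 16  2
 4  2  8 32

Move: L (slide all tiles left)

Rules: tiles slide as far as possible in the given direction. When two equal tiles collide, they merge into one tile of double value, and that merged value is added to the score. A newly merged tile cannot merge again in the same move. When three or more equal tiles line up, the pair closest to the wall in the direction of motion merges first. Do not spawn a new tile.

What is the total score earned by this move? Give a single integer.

Answer: 4

Derivation:
Slide left:
row 0: [4, 2, 16, 32] -> [4, 2, 16, 32]  score +0 (running 0)
row 1: [2, 2, 2, 64] -> [4, 2, 64, 0]  score +4 (running 4)
row 2: [2, 4, 16, 2] -> [2, 4, 16, 2]  score +0 (running 4)
row 3: [4, 2, 8, 32] -> [4, 2, 8, 32]  score +0 (running 4)
Board after move:
 4  2 16 32
 4  2 64  0
 2  4 16  2
 4  2  8 32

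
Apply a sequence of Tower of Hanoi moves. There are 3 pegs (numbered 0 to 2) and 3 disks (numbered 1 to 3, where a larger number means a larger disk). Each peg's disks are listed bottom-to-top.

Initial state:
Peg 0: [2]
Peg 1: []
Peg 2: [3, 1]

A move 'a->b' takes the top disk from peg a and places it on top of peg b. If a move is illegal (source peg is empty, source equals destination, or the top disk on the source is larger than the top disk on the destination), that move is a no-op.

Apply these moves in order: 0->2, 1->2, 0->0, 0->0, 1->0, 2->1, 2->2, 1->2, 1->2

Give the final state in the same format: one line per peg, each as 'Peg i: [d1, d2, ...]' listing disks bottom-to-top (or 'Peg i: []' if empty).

After move 1 (0->2):
Peg 0: [2]
Peg 1: []
Peg 2: [3, 1]

After move 2 (1->2):
Peg 0: [2]
Peg 1: []
Peg 2: [3, 1]

After move 3 (0->0):
Peg 0: [2]
Peg 1: []
Peg 2: [3, 1]

After move 4 (0->0):
Peg 0: [2]
Peg 1: []
Peg 2: [3, 1]

After move 5 (1->0):
Peg 0: [2]
Peg 1: []
Peg 2: [3, 1]

After move 6 (2->1):
Peg 0: [2]
Peg 1: [1]
Peg 2: [3]

After move 7 (2->2):
Peg 0: [2]
Peg 1: [1]
Peg 2: [3]

After move 8 (1->2):
Peg 0: [2]
Peg 1: []
Peg 2: [3, 1]

After move 9 (1->2):
Peg 0: [2]
Peg 1: []
Peg 2: [3, 1]

Answer: Peg 0: [2]
Peg 1: []
Peg 2: [3, 1]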